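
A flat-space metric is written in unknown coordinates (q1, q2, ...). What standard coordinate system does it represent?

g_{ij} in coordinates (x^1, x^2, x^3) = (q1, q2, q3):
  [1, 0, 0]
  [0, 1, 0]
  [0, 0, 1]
All components are constant and the metric is the identity, i.e. orthonormal rectilinear coordinates.
Cartesian (3D) coordinates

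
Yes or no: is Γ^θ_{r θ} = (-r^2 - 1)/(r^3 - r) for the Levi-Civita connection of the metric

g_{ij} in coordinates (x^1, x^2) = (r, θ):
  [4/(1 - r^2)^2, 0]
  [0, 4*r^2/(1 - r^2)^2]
Γ^θ_{r θ} = (1/2) g^{θθ} (∂_r g_{θθ} + ∂_θ g_{θr} - ∂_θ g_{rθ}) = (1/2)((1 - r^2)^2/(4*r^2))((-8*(r^3 + r)/(r^2 - 1)^3) + (0) - (0)) = (-r^2 - 1)/(r^3 - r)
This equals the proposed value (-r^2 - 1)/(r^3 - r).
Yes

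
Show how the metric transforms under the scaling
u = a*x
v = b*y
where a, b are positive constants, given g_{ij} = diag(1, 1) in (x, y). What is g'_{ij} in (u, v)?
Invert the transformation: x = u/a, y = v/b
g'_{ij} = (∂x^k/∂x'^i)(∂x^l/∂x'^j) g_{kl}; with g_{kl} = δ_{kl} this is Σ_k (∂x^k/∂x'^i)(∂x^k/∂x'^j).
Jacobian: ∂x/∂u = 1/a, ∂x/∂v = 0, ∂y/∂u = 0, ∂y/∂v = 1/b
g'_{uu} = (1/a)(1/a) + (0)(0) = 1/a^2
g'_{uv} = (1/a)(0) + (0)(1/b) = 0
g'_{vv} = (0)(0) + (1/b)(1/b) = 1/b^2
g'_{ij} = diag(1/a^2, 1/b^2)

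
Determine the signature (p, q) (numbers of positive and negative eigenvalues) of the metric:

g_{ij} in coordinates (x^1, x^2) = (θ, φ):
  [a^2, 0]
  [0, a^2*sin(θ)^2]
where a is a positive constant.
The metric is diagonal, so its eigenvalues are the diagonal entries: a^2, a^2*sin(θ)^2 (at a generic point, where coordinate-dependent entries are positive).
2 positive, 0 negative.
(2, 0) - Riemannian (positive definite)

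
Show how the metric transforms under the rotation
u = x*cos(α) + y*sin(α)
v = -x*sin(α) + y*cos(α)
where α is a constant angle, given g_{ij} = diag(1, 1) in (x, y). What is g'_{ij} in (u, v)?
Invert the transformation: x = u*cos(α) - v*sin(α), y = u*sin(α) + v*cos(α)
g'_{ij} = (∂x^k/∂x'^i)(∂x^l/∂x'^j) g_{kl}; with g_{kl} = δ_{kl} this is Σ_k (∂x^k/∂x'^i)(∂x^k/∂x'^j).
Jacobian: ∂x/∂u = cos(α), ∂x/∂v = -sin(α), ∂y/∂u = sin(α), ∂y/∂v = cos(α)
g'_{uu} = (cos(α))(cos(α)) + (sin(α))(sin(α)) = 1
g'_{uv} = (cos(α))(-sin(α)) + (sin(α))(cos(α)) = 0
g'_{vv} = (-sin(α))(-sin(α)) + (cos(α))(cos(α)) = 1
g'_{ij} = diag(1, 1)
The Euclidean metric is invariant under rotations.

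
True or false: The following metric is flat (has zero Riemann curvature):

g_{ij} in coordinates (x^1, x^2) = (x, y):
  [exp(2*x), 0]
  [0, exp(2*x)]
Non-zero Christoffel symbols:
Γ^x_{x x} = 1
Γ^x_{y y} = -1
Γ^y_{x y} = 1
Ricci tensor: R_{xx} = 0, R_{xy} = 0, R_{yy} = 0
All R_{ij} vanish; in 2 dimensions the Riemann tensor is fully determined by the Ricci tensor, so R^i_{jkl} = 0: the metric is flat (curvilinear coordinates on flat space).
True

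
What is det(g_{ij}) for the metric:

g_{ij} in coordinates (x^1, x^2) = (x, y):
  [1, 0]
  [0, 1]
For a 2×2 metric: det(g) = g_{11}·g_{22} - g_{12}·g_{21}
= (1)·(1) - (0)·(0)
= 1 - 0
det(g) = 1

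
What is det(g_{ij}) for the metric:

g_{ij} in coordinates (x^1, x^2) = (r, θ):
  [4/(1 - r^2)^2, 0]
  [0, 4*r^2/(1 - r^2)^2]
For a 2×2 metric: det(g) = g_{11}·g_{22} - g_{12}·g_{21}
= (4/(1 - r^2)^2)·(4*r^2/(1 - r^2)^2) - (0)·(0)
= 16*r^2/(1 - r^2)^4 - 0
det(g) = 16*r^2/(1 - r^2)^4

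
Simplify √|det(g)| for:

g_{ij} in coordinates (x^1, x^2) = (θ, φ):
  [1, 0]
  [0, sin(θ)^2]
det(g) = sin(θ)^2
√|det(g)| = sin(θ) (taking 0 < θ < π so that |sin(θ)| = sin(θ))
Volume element: dV = sin(θ) dθ dφ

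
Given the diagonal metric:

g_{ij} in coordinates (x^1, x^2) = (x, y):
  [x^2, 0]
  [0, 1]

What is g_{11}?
With x^1 = x, x^2 = y, g_{11} = g_{xx} is the row-1, column-1 entry of the matrix.
g_{11} = x^2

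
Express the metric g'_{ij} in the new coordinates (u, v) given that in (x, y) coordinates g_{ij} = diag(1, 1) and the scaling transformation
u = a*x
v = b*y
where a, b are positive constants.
Invert the transformation: x = u/a, y = v/b
g'_{ij} = (∂x^k/∂x'^i)(∂x^l/∂x'^j) g_{kl}; with g_{kl} = δ_{kl} this is Σ_k (∂x^k/∂x'^i)(∂x^k/∂x'^j).
Jacobian: ∂x/∂u = 1/a, ∂x/∂v = 0, ∂y/∂u = 0, ∂y/∂v = 1/b
g'_{uu} = (1/a)(1/a) + (0)(0) = 1/a^2
g'_{uv} = (1/a)(0) + (0)(1/b) = 0
g'_{vv} = (0)(0) + (1/b)(1/b) = 1/b^2
g'_{ij} = diag(1/a^2, 1/b^2)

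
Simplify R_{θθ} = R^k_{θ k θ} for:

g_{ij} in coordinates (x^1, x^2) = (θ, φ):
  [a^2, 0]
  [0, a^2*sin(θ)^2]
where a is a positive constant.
Non-zero Christoffel symbols (Γ^k_{ij} = Γ^k_{ji}):
Γ^θ_{φ φ} = -sin(2*θ)/2
Γ^φ_{θ φ} = 1/tan(θ)
R^θ_{θ θ θ} = 0 (a repeated index in an antisymmetric pair)
R^φ_{θ φ θ} = ∂_φ Γ^φ_{θ θ} - ∂_θ Γ^φ_{θ φ} + Γ^φ_{φ m} Γ^m_{θ θ} - Γ^φ_{θ m} Γ^m_{θ φ}
  = (0) - (-1/sin(θ)^2) + (0) - (1/tan(θ)^2) = 1
R_{θθ} = R^θ_{θ θ θ} + R^φ_{θ φ θ} = (0) + (1) = 1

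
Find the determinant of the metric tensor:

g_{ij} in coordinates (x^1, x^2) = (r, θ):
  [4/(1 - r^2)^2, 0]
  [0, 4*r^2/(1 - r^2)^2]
For a 2×2 metric: det(g) = g_{11}·g_{22} - g_{12}·g_{21}
= (4/(1 - r^2)^2)·(4*r^2/(1 - r^2)^2) - (0)·(0)
= 16*r^2/(1 - r^2)^4 - 0
det(g) = 16*r^2/(1 - r^2)^4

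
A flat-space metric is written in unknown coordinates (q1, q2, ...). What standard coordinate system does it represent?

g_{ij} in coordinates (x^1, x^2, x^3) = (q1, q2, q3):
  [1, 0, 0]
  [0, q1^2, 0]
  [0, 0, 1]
The line element ds^2 = dq1^2 + q1^2 dq2^2 + dq3^2 is dr^2 + r^2 dθ^2 + dz^2 with q1 = r, q2 = θ, q3 = z.
cylindrical coordinates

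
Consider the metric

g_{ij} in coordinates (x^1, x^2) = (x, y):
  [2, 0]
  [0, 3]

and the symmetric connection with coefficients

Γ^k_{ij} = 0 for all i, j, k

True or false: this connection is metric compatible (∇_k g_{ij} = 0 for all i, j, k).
Using ∇_k g_{ij} = ∂_k g_{ij} - Γ^m_{ki} g_{mj} - Γ^m_{kj} g_{im}:
e.g. ∇_y g_{xx} = (0) - (0) - (0) = 0
Every component ∇_k g_{ij} vanishes: the connection is metric compatible.
True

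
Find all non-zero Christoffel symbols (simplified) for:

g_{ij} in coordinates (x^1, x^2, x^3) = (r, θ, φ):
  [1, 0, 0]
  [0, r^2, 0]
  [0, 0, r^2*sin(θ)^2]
Using Γ^k_{ij} = (1/2) g^{km} (∂_i g_{mj} + ∂_j g_{mi} - ∂_m g_{ij}); the metric is diagonal, so only the m = k term contributes.
Non-zero symbols (using the symmetry Γ^k_{ij} = Γ^k_{ji}):
Γ^r_{θ θ} = (1/2) g^{rr} (∂_θ g_{rθ} + ∂_θ g_{rθ} - ∂_r g_{θθ}) = (1/2)(1)((0) + (0) - (2*r)) = -r
Γ^r_{φ φ} = (1/2) g^{rr} (∂_φ g_{rφ} + ∂_φ g_{rφ} - ∂_r g_{φφ}) = (1/2)(1)((0) + (0) - (2*r*sin(θ)^2)) = -r*sin(θ)^2
Γ^θ_{r θ} = (1/2) g^{θθ} (∂_r g_{θθ} + ∂_θ g_{θr} - ∂_θ g_{rθ}) = (1/2)(1/r^2)((2*r) + (0) - (0)) = 1/r
Γ^θ_{φ φ} = (1/2) g^{θθ} (∂_φ g_{θφ} + ∂_φ g_{θφ} - ∂_θ g_{φφ}) = (1/2)(1/r^2)((0) + (0) - (r^2*sin(2*θ))) = -sin(2*θ)/2
Γ^φ_{r φ} = (1/2) g^{φφ} (∂_r g_{φφ} + ∂_φ g_{φr} - ∂_φ g_{rφ}) = (1/2)(1/(r^2*sin(θ)^2))((2*r*sin(θ)^2) + (0) - (0)) = 1/r
Γ^φ_{θ φ} = (1/2) g^{φφ} (∂_θ g_{φφ} + ∂_φ g_{φθ} - ∂_φ g_{θφ}) = (1/2)(1/(r^2*sin(θ)^2))((r^2*sin(2*θ)) + (0) - (0)) = 1/tan(θ)
All other Christoffel symbols are zero.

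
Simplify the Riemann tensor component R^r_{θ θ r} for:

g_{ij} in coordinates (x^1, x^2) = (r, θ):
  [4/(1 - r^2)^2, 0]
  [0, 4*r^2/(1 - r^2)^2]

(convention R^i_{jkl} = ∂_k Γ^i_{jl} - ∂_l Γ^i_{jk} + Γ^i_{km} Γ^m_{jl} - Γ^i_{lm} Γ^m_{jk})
Non-zero Christoffel symbols (Γ^k_{ij} = Γ^k_{ji}):
Γ^r_{r r} = 2*r/(1 - r^2)
Γ^r_{θ θ} = (r^3 + r)/(r^2 - 1)
Γ^θ_{r θ} = (-r^2 - 1)/(r^3 - r)
R^r_{θ θ r} = ∂_θ Γ^r_{θ r} - ∂_r Γ^r_{θ θ} + Γ^r_{θ m} Γ^m_{θ r} - Γ^r_{r m} Γ^m_{θ θ}
  = (0) - ((r^4 - 4*r^2 - 1)/(r^2 - 1)^2) + (-(r^2 + 1)^2/(r^2 - 1)^2) - (-2*r^2*(r^2 + 1)/(r^2 - 1)^2) = 4*r^2/(r^2 - 1)^2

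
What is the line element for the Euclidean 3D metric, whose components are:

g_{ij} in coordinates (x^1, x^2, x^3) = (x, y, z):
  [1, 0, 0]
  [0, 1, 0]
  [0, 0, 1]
ds^2 = g_{ij} dx^i dx^j; only the non-zero components contribute.
ds^2 = dx^2 + dy^2 + dz^2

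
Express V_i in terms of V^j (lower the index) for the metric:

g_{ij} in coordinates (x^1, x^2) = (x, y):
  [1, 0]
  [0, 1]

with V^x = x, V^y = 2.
V_i = g_{ij} V^j:
V_x = (1)(x) + (0)(2) = x
V_y = (0)(x) + (1)(2) = 2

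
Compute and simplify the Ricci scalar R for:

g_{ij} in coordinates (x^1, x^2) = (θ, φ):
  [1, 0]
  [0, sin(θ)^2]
Non-zero Christoffel symbols (Γ^k_{ij} = Γ^k_{ji}):
Γ^θ_{φ φ} = -sin(2*θ)/2
Γ^φ_{θ φ} = 1/tan(θ)
Ricci tensor (R_{ij} = R^k_{ikj}): R_{θθ} = 1, R_{θφ} = 0, R_{φφ} = sin(θ)^2
Inverse metric: g^{θθ} = 1, g^{φφ} = 1/sin(θ)^2
R = g^{ij} R_{ij} = (1)(1) + (1/sin(θ)^2)(sin(θ)^2) = 2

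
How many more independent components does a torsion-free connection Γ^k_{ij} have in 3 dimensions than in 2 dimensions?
Independent components in n dimensions: n × n(n+1)/2 = n^2(n+1)/2.
3D: 3 × 6 = 18
2D: 2 × 3 = 6
Difference = 18 - 6 = 12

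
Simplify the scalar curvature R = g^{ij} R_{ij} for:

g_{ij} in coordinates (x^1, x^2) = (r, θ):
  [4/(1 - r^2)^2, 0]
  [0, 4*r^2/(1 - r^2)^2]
Non-zero Christoffel symbols (Γ^k_{ij} = Γ^k_{ji}):
Γ^r_{r r} = 2*r/(1 - r^2)
Γ^r_{θ θ} = (r^3 + r)/(r^2 - 1)
Γ^θ_{r θ} = (-r^2 - 1)/(r^3 - r)
Ricci tensor (R_{ij} = R^k_{ikj}): R_{rr} = -4/(r^2 - 1)^2, R_{rθ} = 0, R_{θθ} = -4*r^2/(r^2 - 1)^2
Inverse metric: g^{rr} = (1 - r^2)^2/4, g^{θθ} = (1 - r^2)^2/(4*r^2)
R = g^{ij} R_{ij} = ((1 - r^2)^2/4)(-4/(r^2 - 1)^2) + ((1 - r^2)^2/(4*r^2))(-4*r^2/(r^2 - 1)^2) = -2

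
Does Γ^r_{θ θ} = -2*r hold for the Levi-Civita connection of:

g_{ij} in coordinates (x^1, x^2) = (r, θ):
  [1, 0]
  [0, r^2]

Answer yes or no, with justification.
Γ^r_{θ θ} = (1/2) g^{rr} (∂_θ g_{rθ} + ∂_θ g_{rθ} - ∂_r g_{θθ}) = (1/2)(1)((0) + (0) - (2*r)) = -r
This differs from the proposed value -2*r.
No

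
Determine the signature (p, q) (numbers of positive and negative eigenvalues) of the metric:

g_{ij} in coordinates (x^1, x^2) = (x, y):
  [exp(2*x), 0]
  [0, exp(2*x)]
The metric is diagonal, so its eigenvalues are the diagonal entries: exp(2*x), exp(2*x) (at a generic point, where coordinate-dependent entries are positive).
2 positive, 0 negative.
(2, 0) - Riemannian (positive definite)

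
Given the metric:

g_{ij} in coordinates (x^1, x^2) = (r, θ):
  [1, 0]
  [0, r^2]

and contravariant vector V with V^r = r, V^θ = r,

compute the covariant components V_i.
V_i = g_{ij} V^j:
V_r = (1)(r) + (0)(r) = r
V_θ = (0)(r) + (r^2)(r) = r^3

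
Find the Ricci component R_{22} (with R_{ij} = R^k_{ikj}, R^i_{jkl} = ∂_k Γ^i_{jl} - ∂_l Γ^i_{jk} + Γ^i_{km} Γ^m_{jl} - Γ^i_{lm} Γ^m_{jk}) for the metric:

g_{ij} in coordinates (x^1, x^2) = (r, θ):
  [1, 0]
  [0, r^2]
Non-zero Christoffel symbols (Γ^k_{ij} = Γ^k_{ji}):
Γ^r_{θ θ} = -r
Γ^θ_{r θ} = 1/r
R^r_{θ r θ} = ∂_r Γ^r_{θ θ} - ∂_θ Γ^r_{θ r} + Γ^r_{r m} Γ^m_{θ θ} - Γ^r_{θ m} Γ^m_{θ r}
  = (-1) - (0) + (0) - (-1) = 0
R^θ_{θ θ θ} = 0 (a repeated index in an antisymmetric pair)
R_{θθ} = R^r_{θ r θ} + R^θ_{θ θ θ} = (0) + (0) = 0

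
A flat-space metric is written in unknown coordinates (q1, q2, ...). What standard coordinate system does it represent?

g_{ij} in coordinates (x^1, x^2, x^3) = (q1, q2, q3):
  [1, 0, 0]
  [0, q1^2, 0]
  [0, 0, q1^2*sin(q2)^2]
The line element ds^2 = dq1^2 + q1^2 dq2^2 + q1^2 sin(q2)^2 dq3^2 is dr^2 + r^2 dθ^2 + r^2 sin(θ)^2 dφ^2 with q1 = r, q2 = θ, q3 = φ.
spherical coordinates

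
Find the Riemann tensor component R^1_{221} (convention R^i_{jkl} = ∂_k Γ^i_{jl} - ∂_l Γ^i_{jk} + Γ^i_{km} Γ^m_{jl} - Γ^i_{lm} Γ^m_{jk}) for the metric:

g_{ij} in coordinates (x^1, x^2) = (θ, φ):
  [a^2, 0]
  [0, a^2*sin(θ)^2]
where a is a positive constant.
Non-zero Christoffel symbols (Γ^k_{ij} = Γ^k_{ji}):
Γ^θ_{φ φ} = -sin(2*θ)/2
Γ^φ_{θ φ} = 1/tan(θ)
R^θ_{φ φ θ} = ∂_φ Γ^θ_{φ θ} - ∂_θ Γ^θ_{φ φ} + Γ^θ_{φ m} Γ^m_{φ θ} - Γ^θ_{θ m} Γ^m_{φ φ}
  = (0) - (-cos(2*θ)) + (-cos(θ)^2) - (0) = -sin(θ)^2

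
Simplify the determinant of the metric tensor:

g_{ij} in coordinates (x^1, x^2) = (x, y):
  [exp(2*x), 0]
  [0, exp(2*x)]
For a 2×2 metric: det(g) = g_{11}·g_{22} - g_{12}·g_{21}
= (exp(2*x))·(exp(2*x)) - (0)·(0)
= exp(4*x) - 0
det(g) = exp(4*x)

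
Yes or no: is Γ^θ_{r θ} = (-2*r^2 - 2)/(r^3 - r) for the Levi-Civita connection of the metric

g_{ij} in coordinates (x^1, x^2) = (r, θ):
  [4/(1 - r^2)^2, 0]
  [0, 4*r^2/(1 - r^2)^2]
Γ^θ_{r θ} = (1/2) g^{θθ} (∂_r g_{θθ} + ∂_θ g_{θr} - ∂_θ g_{rθ}) = (1/2)((1 - r^2)^2/(4*r^2))((-8*(r^3 + r)/(r^2 - 1)^3) + (0) - (0)) = (-r^2 - 1)/(r^3 - r)
This differs from the proposed value (-2*r^2 - 2)/(r^3 - r).
No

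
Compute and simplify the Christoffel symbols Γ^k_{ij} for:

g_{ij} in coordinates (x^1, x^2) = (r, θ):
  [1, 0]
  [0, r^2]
Using Γ^k_{ij} = (1/2) g^{km} (∂_i g_{mj} + ∂_j g_{mi} - ∂_m g_{ij}); the metric is diagonal, so only the m = k term contributes.
Non-zero symbols (using the symmetry Γ^k_{ij} = Γ^k_{ji}):
Γ^r_{θ θ} = (1/2) g^{rr} (∂_θ g_{rθ} + ∂_θ g_{rθ} - ∂_r g_{θθ}) = (1/2)(1)((0) + (0) - (2*r)) = -r
Γ^θ_{r θ} = (1/2) g^{θθ} (∂_r g_{θθ} + ∂_θ g_{θr} - ∂_θ g_{rθ}) = (1/2)(1/r^2)((2*r) + (0) - (0)) = 1/r
All other Christoffel symbols are zero.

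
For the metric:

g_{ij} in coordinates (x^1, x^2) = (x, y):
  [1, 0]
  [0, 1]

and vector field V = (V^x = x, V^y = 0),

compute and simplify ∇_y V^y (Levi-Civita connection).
All Christoffel symbols are zero.
∇_y V^y = ∂_y V^y + Γ^y_{y j} V^j
  = (0) + (0)(x) + (0)(0)
  = 0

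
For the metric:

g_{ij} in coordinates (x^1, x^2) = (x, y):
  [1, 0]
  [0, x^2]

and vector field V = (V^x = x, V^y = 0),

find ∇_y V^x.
Non-zero Christoffel symbols:
Γ^x_{y y} = -x
Γ^y_{x y} = 1/x
∇_y V^x = ∂_y V^x + Γ^x_{y j} V^j
  = (0) + (0)(x) + (-x)(0)
  = 0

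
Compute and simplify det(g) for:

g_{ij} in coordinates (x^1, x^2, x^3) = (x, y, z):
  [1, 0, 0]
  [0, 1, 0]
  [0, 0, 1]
Diagonal metric: det(g) = g_{11}·g_{22}·g_{33}
= (1)·(1)·(1)
det(g) = 1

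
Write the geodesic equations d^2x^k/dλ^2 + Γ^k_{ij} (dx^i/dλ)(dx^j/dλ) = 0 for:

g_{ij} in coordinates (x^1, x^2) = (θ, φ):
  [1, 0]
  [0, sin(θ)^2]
Geodesic equation: d^2x^k/dλ^2 + Γ^k_{ij} (dx^i/dλ)(dx^j/dλ) = 0.
Non-zero Christoffel symbols:
Γ^θ_{φ φ} = -sin(2*θ)/2
Γ^φ_{θ φ} = 1/tan(θ)
Substituting (the symmetric pair Γ^k_{ij}, Γ^k_{ji} combines into a factor 2):
d^2θ/dλ^2 - (sin(2*θ)/2) (dφ/dλ)^2 = 0
d^2φ/dλ^2 + (2/tan(θ)) (dθ/dλ)(dφ/dλ) = 0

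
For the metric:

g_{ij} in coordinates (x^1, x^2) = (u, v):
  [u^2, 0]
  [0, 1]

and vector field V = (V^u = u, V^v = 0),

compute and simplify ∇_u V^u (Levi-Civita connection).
Non-zero Christoffel symbols:
Γ^u_{u u} = 1/u
∇_u V^u = ∂_u V^u + Γ^u_{u j} V^j
  = (1) + (1/u)(u) + (0)(0)
  = 2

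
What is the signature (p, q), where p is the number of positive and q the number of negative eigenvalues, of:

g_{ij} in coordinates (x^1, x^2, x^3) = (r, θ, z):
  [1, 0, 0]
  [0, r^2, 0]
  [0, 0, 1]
The metric is diagonal, so its eigenvalues are the diagonal entries: 1, r^2, 1 (at a generic point, where coordinate-dependent entries are positive).
3 positive, 0 negative.
(3, 0) - Riemannian (positive definite)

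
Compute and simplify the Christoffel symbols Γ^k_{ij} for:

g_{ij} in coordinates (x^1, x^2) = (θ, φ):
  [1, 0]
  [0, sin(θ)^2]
Using Γ^k_{ij} = (1/2) g^{km} (∂_i g_{mj} + ∂_j g_{mi} - ∂_m g_{ij}); the metric is diagonal, so only the m = k term contributes.
Non-zero symbols (using the symmetry Γ^k_{ij} = Γ^k_{ji}):
Γ^θ_{φ φ} = (1/2) g^{θθ} (∂_φ g_{θφ} + ∂_φ g_{θφ} - ∂_θ g_{φφ}) = (1/2)(1)((0) + (0) - (sin(2*θ))) = -sin(2*θ)/2
Γ^φ_{θ φ} = (1/2) g^{φφ} (∂_θ g_{φφ} + ∂_φ g_{φθ} - ∂_φ g_{θφ}) = (1/2)(1/sin(θ)^2)((sin(2*θ)) + (0) - (0)) = 1/tan(θ)
All other Christoffel symbols are zero.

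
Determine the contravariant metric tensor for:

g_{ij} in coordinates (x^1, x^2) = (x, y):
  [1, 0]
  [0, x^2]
The metric is diagonal, so g^{ij} is diagonal with entries 1/g_{ii}: diag(1, 1/(x^2)).
g^{ij}:
  [1, 0]
  [0, 1/x^2]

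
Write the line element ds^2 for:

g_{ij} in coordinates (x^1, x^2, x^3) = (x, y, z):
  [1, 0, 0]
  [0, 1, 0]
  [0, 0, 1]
ds^2 = g_{ij} dx^i dx^j; only the non-zero components contribute.
ds^2 = dx^2 + dy^2 + dz^2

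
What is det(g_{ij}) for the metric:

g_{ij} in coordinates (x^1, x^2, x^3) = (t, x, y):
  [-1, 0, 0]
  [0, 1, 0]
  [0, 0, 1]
Diagonal metric: det(g) = g_{11}·g_{22}·g_{33}
= (-1)·(1)·(1)
det(g) = -1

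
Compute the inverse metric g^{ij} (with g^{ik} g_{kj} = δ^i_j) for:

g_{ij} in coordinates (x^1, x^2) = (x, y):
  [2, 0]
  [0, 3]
The metric is diagonal, so g^{ij} is diagonal with entries 1/g_{ii}: diag(1/2, 1/3).
g^{ij}:
  [1/2, 0]
  [0, 1/3]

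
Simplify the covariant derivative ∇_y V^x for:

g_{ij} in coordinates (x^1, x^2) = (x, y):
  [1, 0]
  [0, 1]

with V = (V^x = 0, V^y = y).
All Christoffel symbols are zero.
∇_y V^x = ∂_y V^x + Γ^x_{y j} V^j
  = (0) + (0)(0) + (0)(y)
  = 0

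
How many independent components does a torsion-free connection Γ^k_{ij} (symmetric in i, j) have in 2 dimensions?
Γ^k_{ij} has n choices for the upper index and n(n+1)/2 independent symmetric lower index pairs.
Total = 2 × 2×3/2 = 2 × 3 = 6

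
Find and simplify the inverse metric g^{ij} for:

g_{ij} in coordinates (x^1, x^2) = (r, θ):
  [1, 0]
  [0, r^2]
The metric is diagonal, so g^{ij} is diagonal with entries 1/g_{ii}: diag(1, 1/(r^2)).
g^{ij}:
  [1, 0]
  [0, 1/r^2]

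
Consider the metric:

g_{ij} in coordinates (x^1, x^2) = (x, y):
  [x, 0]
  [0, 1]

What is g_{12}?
With x^1 = x, x^2 = y, g_{12} = g_{xy} is the row-1, column-2 entry of the matrix.
g_{12} = 0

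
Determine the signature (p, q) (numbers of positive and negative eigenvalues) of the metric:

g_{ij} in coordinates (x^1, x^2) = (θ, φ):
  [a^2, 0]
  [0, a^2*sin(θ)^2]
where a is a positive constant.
The metric is diagonal, so its eigenvalues are the diagonal entries: a^2, a^2*sin(θ)^2 (at a generic point, where coordinate-dependent entries are positive).
2 positive, 0 negative.
(2, 0) - Riemannian (positive definite)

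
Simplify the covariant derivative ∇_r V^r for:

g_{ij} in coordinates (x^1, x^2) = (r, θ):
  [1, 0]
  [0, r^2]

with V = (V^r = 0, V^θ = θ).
Non-zero Christoffel symbols:
Γ^r_{θ θ} = -r
Γ^θ_{r θ} = 1/r
∇_r V^r = ∂_r V^r + Γ^r_{r j} V^j
  = (0) + (0)(0) + (0)(θ)
  = 0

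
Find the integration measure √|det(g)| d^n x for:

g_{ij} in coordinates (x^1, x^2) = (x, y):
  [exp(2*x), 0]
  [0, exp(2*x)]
det(g) = exp(4*x)
√|det(g)| = exp(2*x)
Volume element: dV = exp(2*x) dx dy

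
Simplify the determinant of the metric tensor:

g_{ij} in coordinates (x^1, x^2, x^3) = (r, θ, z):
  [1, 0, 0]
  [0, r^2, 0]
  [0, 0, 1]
Diagonal metric: det(g) = g_{11}·g_{22}·g_{33}
= (1)·(r^2)·(1)
det(g) = r^2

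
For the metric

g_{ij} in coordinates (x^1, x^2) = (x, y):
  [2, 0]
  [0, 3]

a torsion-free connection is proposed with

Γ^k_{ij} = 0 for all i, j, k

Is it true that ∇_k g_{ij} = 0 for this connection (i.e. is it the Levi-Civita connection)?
Using ∇_k g_{ij} = ∂_k g_{ij} - Γ^m_{ki} g_{mj} - Γ^m_{kj} g_{im}:
e.g. ∇_x g_{xy} = (0) - (0) - (0) = 0
Every component ∇_k g_{ij} vanishes: the connection is metric compatible.
Yes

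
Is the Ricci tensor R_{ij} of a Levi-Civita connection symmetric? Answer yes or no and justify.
R_{ij} = R^k_{ikj}; the pair symmetry R_{kilj} = R_{ljki} gives R_{ij} = R_{ji}.
Yes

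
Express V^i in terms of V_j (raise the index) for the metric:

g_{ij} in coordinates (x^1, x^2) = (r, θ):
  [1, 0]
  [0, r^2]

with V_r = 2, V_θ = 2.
Inverse metric (diagonal): g^{rr} = 1, g^{θθ} = 1/r^2
V^i = g^{ij} V_j:
V^r = (1)(2) + (0)(2) = 2
V^θ = (0)(2) + (1/r^2)(2) = 2/r^2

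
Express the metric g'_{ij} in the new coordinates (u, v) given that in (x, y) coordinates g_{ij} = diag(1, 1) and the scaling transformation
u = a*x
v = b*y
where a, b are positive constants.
Invert the transformation: x = u/a, y = v/b
g'_{ij} = (∂x^k/∂x'^i)(∂x^l/∂x'^j) g_{kl}; with g_{kl} = δ_{kl} this is Σ_k (∂x^k/∂x'^i)(∂x^k/∂x'^j).
Jacobian: ∂x/∂u = 1/a, ∂x/∂v = 0, ∂y/∂u = 0, ∂y/∂v = 1/b
g'_{uu} = (1/a)(1/a) + (0)(0) = 1/a^2
g'_{uv} = (1/a)(0) + (0)(1/b) = 0
g'_{vv} = (0)(0) + (1/b)(1/b) = 1/b^2
g'_{ij} = diag(1/a^2, 1/b^2)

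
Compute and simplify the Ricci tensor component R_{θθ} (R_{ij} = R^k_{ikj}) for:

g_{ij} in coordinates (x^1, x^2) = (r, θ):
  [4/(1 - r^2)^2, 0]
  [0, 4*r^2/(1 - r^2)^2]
Non-zero Christoffel symbols (Γ^k_{ij} = Γ^k_{ji}):
Γ^r_{r r} = 2*r/(1 - r^2)
Γ^r_{θ θ} = (r^3 + r)/(r^2 - 1)
Γ^θ_{r θ} = (-r^2 - 1)/(r^3 - r)
R^r_{θ r θ} = ∂_r Γ^r_{θ θ} - ∂_θ Γ^r_{θ r} + Γ^r_{r m} Γ^m_{θ θ} - Γ^r_{θ m} Γ^m_{θ r}
  = ((r^4 - 4*r^2 - 1)/(r^2 - 1)^2) - (0) + (-2*r^2*(r^2 + 1)/(r^2 - 1)^2) - (-(r^2 + 1)^2/(r^2 - 1)^2) = -4*r^2/(r^2 - 1)^2
R^θ_{θ θ θ} = 0 (a repeated index in an antisymmetric pair)
R_{θθ} = R^r_{θ r θ} + R^θ_{θ θ θ} = (-4*r^2/(r^2 - 1)^2) + (0) = -4*r^2/(r^2 - 1)^2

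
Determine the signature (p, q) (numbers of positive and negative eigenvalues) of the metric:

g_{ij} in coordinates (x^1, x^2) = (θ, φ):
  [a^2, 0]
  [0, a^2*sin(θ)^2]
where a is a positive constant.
The metric is diagonal, so its eigenvalues are the diagonal entries: a^2, a^2*sin(θ)^2 (at a generic point, where coordinate-dependent entries are positive).
2 positive, 0 negative.
(2, 0) - Riemannian (positive definite)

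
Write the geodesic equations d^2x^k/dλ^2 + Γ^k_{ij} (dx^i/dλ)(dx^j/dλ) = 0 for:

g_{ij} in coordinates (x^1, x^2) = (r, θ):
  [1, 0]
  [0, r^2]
Geodesic equation: d^2x^k/dλ^2 + Γ^k_{ij} (dx^i/dλ)(dx^j/dλ) = 0.
Non-zero Christoffel symbols:
Γ^r_{θ θ} = -r
Γ^θ_{r θ} = 1/r
Substituting (the symmetric pair Γ^k_{ij}, Γ^k_{ji} combines into a factor 2):
d^2r/dλ^2 - r (dθ/dλ)^2 = 0
d^2θ/dλ^2 + (2/r) (dr/dλ)(dθ/dλ) = 0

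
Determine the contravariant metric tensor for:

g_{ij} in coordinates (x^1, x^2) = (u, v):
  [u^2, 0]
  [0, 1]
The metric is diagonal, so g^{ij} is diagonal with entries 1/g_{ii}: diag(1/(u^2), 1).
g^{ij}:
  [1/u^2, 0]
  [0, 1]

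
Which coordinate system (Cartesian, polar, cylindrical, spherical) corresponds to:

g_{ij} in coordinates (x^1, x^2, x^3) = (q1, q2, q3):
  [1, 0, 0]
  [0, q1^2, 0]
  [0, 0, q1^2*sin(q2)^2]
The line element ds^2 = dq1^2 + q1^2 dq2^2 + q1^2 sin(q2)^2 dq3^2 is dr^2 + r^2 dθ^2 + r^2 sin(θ)^2 dφ^2 with q1 = r, q2 = θ, q3 = φ.
spherical coordinates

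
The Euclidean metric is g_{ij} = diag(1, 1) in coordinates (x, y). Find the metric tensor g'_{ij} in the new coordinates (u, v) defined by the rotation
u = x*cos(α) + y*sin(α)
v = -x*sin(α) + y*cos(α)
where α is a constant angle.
Invert the transformation: x = u*cos(α) - v*sin(α), y = u*sin(α) + v*cos(α)
g'_{ij} = (∂x^k/∂x'^i)(∂x^l/∂x'^j) g_{kl}; with g_{kl} = δ_{kl} this is Σ_k (∂x^k/∂x'^i)(∂x^k/∂x'^j).
Jacobian: ∂x/∂u = cos(α), ∂x/∂v = -sin(α), ∂y/∂u = sin(α), ∂y/∂v = cos(α)
g'_{uu} = (cos(α))(cos(α)) + (sin(α))(sin(α)) = 1
g'_{uv} = (cos(α))(-sin(α)) + (sin(α))(cos(α)) = 0
g'_{vv} = (-sin(α))(-sin(α)) + (cos(α))(cos(α)) = 1
g'_{ij} = diag(1, 1)
The Euclidean metric is invariant under rotations.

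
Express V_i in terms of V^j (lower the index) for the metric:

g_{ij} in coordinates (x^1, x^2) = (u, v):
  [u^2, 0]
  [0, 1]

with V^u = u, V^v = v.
V_i = g_{ij} V^j:
V_u = (u^2)(u) + (0)(v) = u^3
V_v = (0)(u) + (1)(v) = v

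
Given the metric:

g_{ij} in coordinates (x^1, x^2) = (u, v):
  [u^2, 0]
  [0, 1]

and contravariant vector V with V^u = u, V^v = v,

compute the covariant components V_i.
V_i = g_{ij} V^j:
V_u = (u^2)(u) + (0)(v) = u^3
V_v = (0)(u) + (1)(v) = v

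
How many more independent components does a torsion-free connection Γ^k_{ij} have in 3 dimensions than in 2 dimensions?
Independent components in n dimensions: n × n(n+1)/2 = n^2(n+1)/2.
3D: 3 × 6 = 18
2D: 2 × 3 = 6
Difference = 18 - 6 = 12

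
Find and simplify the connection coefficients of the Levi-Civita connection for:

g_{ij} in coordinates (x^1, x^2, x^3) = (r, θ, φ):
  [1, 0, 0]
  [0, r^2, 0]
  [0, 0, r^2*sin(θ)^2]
Using Γ^k_{ij} = (1/2) g^{km} (∂_i g_{mj} + ∂_j g_{mi} - ∂_m g_{ij}); the metric is diagonal, so only the m = k term contributes.
Non-zero symbols (using the symmetry Γ^k_{ij} = Γ^k_{ji}):
Γ^r_{θ θ} = (1/2) g^{rr} (∂_θ g_{rθ} + ∂_θ g_{rθ} - ∂_r g_{θθ}) = (1/2)(1)((0) + (0) - (2*r)) = -r
Γ^r_{φ φ} = (1/2) g^{rr} (∂_φ g_{rφ} + ∂_φ g_{rφ} - ∂_r g_{φφ}) = (1/2)(1)((0) + (0) - (2*r*sin(θ)^2)) = -r*sin(θ)^2
Γ^θ_{r θ} = (1/2) g^{θθ} (∂_r g_{θθ} + ∂_θ g_{θr} - ∂_θ g_{rθ}) = (1/2)(1/r^2)((2*r) + (0) - (0)) = 1/r
Γ^θ_{φ φ} = (1/2) g^{θθ} (∂_φ g_{θφ} + ∂_φ g_{θφ} - ∂_θ g_{φφ}) = (1/2)(1/r^2)((0) + (0) - (r^2*sin(2*θ))) = -sin(2*θ)/2
Γ^φ_{r φ} = (1/2) g^{φφ} (∂_r g_{φφ} + ∂_φ g_{φr} - ∂_φ g_{rφ}) = (1/2)(1/(r^2*sin(θ)^2))((2*r*sin(θ)^2) + (0) - (0)) = 1/r
Γ^φ_{θ φ} = (1/2) g^{φφ} (∂_θ g_{φφ} + ∂_φ g_{φθ} - ∂_φ g_{θφ}) = (1/2)(1/(r^2*sin(θ)^2))((r^2*sin(2*θ)) + (0) - (0)) = 1/tan(θ)
All other Christoffel symbols are zero.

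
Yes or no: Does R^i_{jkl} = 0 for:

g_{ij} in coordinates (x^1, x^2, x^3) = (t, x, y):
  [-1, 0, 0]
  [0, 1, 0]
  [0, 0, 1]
All metric components are constant, so every Christoffel symbol vanishes and R^i_{jkl} = 0.
Yes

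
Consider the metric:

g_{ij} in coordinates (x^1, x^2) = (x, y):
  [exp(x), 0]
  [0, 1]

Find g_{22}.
With x^1 = x, x^2 = y, g_{22} = g_{yy} is the row-2, column-2 entry of the matrix.
g_{22} = 1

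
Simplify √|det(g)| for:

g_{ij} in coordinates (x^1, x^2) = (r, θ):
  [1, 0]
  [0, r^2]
det(g) = r^2
√|det(g)| = r
Volume element: dV = r dr dθ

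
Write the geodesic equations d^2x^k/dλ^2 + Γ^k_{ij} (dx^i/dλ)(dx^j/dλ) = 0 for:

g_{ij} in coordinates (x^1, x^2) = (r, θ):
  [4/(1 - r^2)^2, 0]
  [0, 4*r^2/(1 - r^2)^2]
Geodesic equation: d^2x^k/dλ^2 + Γ^k_{ij} (dx^i/dλ)(dx^j/dλ) = 0.
Non-zero Christoffel symbols:
Γ^r_{r r} = 2*r/(1 - r^2)
Γ^r_{θ θ} = (r^3 + r)/(r^2 - 1)
Γ^θ_{r θ} = (-r^2 - 1)/(r^3 - r)
Substituting (the symmetric pair Γ^k_{ij}, Γ^k_{ji} combines into a factor 2):
d^2r/dλ^2 + (2*r/(1 - r^2)) (dr/dλ)^2 + ((r^3 + r)/(r^2 - 1)) (dθ/dλ)^2 = 0
d^2θ/dλ^2 + ((-2*r^2 - 2)/(r^3 - r)) (dr/dλ)(dθ/dλ) = 0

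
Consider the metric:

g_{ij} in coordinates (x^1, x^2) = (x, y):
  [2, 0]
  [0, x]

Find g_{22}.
With x^1 = x, x^2 = y, g_{22} = g_{yy} is the row-2, column-2 entry of the matrix.
g_{22} = x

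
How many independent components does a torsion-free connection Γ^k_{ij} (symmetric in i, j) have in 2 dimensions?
Γ^k_{ij} has n choices for the upper index and n(n+1)/2 independent symmetric lower index pairs.
Total = 2 × 2×3/2 = 2 × 3 = 6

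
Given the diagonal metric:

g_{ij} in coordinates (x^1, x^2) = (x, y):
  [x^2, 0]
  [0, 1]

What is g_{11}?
With x^1 = x, x^2 = y, g_{11} = g_{xx} is the row-1, column-1 entry of the matrix.
g_{11} = x^2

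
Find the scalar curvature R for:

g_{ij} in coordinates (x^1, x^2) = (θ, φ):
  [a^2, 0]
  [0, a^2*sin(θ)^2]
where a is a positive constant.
Non-zero Christoffel symbols (Γ^k_{ij} = Γ^k_{ji}):
Γ^θ_{φ φ} = -sin(2*θ)/2
Γ^φ_{θ φ} = 1/tan(θ)
Ricci tensor (R_{ij} = R^k_{ikj}): R_{θθ} = 1, R_{θφ} = 0, R_{φφ} = sin(θ)^2
Inverse metric: g^{θθ} = 1/a^2, g^{φφ} = 1/(a^2*sin(θ)^2)
R = g^{ij} R_{ij} = (1/a^2)(1) + (1/(a^2*sin(θ)^2))(sin(θ)^2) = 2/a^2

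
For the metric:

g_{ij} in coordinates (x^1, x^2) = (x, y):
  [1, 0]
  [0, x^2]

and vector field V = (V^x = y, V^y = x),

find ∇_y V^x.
Non-zero Christoffel symbols:
Γ^x_{y y} = -x
Γ^y_{x y} = 1/x
∇_y V^x = ∂_y V^x + Γ^x_{y j} V^j
  = (1) + (0)(y) + (-x)(x)
  = 1 - x^2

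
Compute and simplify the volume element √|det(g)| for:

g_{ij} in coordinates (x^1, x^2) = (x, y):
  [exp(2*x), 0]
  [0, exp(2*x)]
det(g) = exp(4*x)
√|det(g)| = exp(2*x)
Volume element: dV = exp(2*x) dx dy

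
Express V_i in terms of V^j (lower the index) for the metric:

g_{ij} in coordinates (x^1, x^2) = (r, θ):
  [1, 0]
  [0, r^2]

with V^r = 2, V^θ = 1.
V_i = g_{ij} V^j:
V_r = (1)(2) + (0)(1) = 2
V_θ = (0)(2) + (r^2)(1) = r^2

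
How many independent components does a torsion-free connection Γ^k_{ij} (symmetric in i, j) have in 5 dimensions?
Γ^k_{ij} has n choices for the upper index and n(n+1)/2 independent symmetric lower index pairs.
Total = 5 × 5×6/2 = 5 × 15 = 75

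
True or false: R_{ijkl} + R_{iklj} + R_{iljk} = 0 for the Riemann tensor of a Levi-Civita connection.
This is the first (algebraic) Bianchi identity.
True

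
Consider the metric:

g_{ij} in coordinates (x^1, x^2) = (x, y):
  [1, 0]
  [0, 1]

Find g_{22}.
With x^1 = x, x^2 = y, g_{22} = g_{yy} is the row-2, column-2 entry of the matrix.
g_{22} = 1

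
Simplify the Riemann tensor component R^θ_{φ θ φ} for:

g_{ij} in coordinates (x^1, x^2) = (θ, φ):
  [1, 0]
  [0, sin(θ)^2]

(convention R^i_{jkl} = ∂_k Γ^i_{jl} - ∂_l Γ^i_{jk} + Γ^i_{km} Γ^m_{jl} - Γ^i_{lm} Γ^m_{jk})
Non-zero Christoffel symbols (Γ^k_{ij} = Γ^k_{ji}):
Γ^θ_{φ φ} = -sin(2*θ)/2
Γ^φ_{θ φ} = 1/tan(θ)
R^θ_{φ θ φ} = ∂_θ Γ^θ_{φ φ} - ∂_φ Γ^θ_{φ θ} + Γ^θ_{θ m} Γ^m_{φ φ} - Γ^θ_{φ m} Γ^m_{φ θ}
  = (-cos(2*θ)) - (0) + (0) - (-cos(θ)^2) = sin(θ)^2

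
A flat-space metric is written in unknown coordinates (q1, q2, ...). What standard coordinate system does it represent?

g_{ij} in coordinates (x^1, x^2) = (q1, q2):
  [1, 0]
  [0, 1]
All components are constant and the metric is the identity, i.e. orthonormal rectilinear coordinates.
Cartesian (2D) coordinates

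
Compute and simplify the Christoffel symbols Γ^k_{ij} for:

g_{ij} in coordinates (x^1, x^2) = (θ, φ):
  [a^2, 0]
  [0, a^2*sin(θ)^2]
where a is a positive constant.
Using Γ^k_{ij} = (1/2) g^{km} (∂_i g_{mj} + ∂_j g_{mi} - ∂_m g_{ij}); the metric is diagonal, so only the m = k term contributes.
Non-zero symbols (using the symmetry Γ^k_{ij} = Γ^k_{ji}):
Γ^θ_{φ φ} = (1/2) g^{θθ} (∂_φ g_{θφ} + ∂_φ g_{θφ} - ∂_θ g_{φφ}) = (1/2)(1/a^2)((0) + (0) - (a^2*sin(2*θ))) = -sin(2*θ)/2
Γ^φ_{θ φ} = (1/2) g^{φφ} (∂_θ g_{φφ} + ∂_φ g_{φθ} - ∂_φ g_{θφ}) = (1/2)(1/(a^2*sin(θ)^2))((a^2*sin(2*θ)) + (0) - (0)) = 1/tan(θ)
All other Christoffel symbols are zero.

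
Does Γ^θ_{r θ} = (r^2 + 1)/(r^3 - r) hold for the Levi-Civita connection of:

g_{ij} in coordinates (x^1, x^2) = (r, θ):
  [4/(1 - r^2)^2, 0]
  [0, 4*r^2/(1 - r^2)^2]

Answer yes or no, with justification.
Γ^θ_{r θ} = (1/2) g^{θθ} (∂_r g_{θθ} + ∂_θ g_{θr} - ∂_θ g_{rθ}) = (1/2)((1 - r^2)^2/(4*r^2))((-8*(r^3 + r)/(r^2 - 1)^3) + (0) - (0)) = (-r^2 - 1)/(r^3 - r)
This differs from the proposed value (r^2 + 1)/(r^3 - r).
No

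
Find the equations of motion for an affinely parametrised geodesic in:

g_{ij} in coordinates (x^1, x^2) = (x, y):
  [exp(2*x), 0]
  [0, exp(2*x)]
Geodesic equation: d^2x^k/dλ^2 + Γ^k_{ij} (dx^i/dλ)(dx^j/dλ) = 0.
Non-zero Christoffel symbols:
Γ^x_{x x} = 1
Γ^x_{y y} = -1
Γ^y_{x y} = 1
Substituting (the symmetric pair Γ^k_{ij}, Γ^k_{ji} combines into a factor 2):
d^2x/dλ^2 + (dx/dλ)^2 - (dy/dλ)^2 = 0
d^2y/dλ^2 + 2 (dx/dλ)(dy/dλ) = 0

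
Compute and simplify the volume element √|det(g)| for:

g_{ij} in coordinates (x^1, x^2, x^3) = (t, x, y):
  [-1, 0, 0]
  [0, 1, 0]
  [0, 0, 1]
det(g) = -1
√|det(g)| = 1
Volume element: dV = 1 dt dx dy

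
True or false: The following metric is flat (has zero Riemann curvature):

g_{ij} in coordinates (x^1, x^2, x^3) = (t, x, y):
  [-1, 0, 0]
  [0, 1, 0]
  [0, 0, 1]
All metric components are constant, so every Christoffel symbol vanishes and R^i_{jkl} = 0.
True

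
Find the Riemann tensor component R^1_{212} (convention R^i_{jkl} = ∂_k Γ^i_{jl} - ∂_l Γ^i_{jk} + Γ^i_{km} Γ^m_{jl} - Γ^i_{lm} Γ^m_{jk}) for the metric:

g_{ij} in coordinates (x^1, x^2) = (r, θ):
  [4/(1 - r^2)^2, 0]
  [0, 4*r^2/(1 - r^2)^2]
Non-zero Christoffel symbols (Γ^k_{ij} = Γ^k_{ji}):
Γ^r_{r r} = 2*r/(1 - r^2)
Γ^r_{θ θ} = (r^3 + r)/(r^2 - 1)
Γ^θ_{r θ} = (-r^2 - 1)/(r^3 - r)
R^r_{θ r θ} = ∂_r Γ^r_{θ θ} - ∂_θ Γ^r_{θ r} + Γ^r_{r m} Γ^m_{θ θ} - Γ^r_{θ m} Γ^m_{θ r}
  = ((r^4 - 4*r^2 - 1)/(r^2 - 1)^2) - (0) + (-2*r^2*(r^2 + 1)/(r^2 - 1)^2) - (-(r^2 + 1)^2/(r^2 - 1)^2) = -4*r^2/(r^2 - 1)^2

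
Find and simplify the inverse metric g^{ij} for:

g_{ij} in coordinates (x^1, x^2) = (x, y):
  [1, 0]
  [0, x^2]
The metric is diagonal, so g^{ij} is diagonal with entries 1/g_{ii}: diag(1, 1/(x^2)).
g^{ij}:
  [1, 0]
  [0, 1/x^2]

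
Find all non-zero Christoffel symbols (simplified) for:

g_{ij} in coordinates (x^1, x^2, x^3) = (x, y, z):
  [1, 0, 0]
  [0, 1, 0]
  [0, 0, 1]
Using Γ^k_{ij} = (1/2) g^{km} (∂_i g_{mj} + ∂_j g_{mi} - ∂_m g_{ij}); the metric is diagonal, so only the m = k term contributes.
Every metric component is constant, so all ∂_m g_{ij} = 0 and every Christoffel symbol vanishes.
All Christoffel symbols are zero.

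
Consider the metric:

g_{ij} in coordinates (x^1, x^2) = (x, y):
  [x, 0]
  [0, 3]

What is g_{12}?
With x^1 = x, x^2 = y, g_{12} = g_{xy} is the row-1, column-2 entry of the matrix.
g_{12} = 0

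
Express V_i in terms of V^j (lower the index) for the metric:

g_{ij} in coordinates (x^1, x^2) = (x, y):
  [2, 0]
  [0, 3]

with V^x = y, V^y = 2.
V_i = g_{ij} V^j:
V_x = (2)(y) + (0)(2) = 2*y
V_y = (0)(y) + (3)(2) = 6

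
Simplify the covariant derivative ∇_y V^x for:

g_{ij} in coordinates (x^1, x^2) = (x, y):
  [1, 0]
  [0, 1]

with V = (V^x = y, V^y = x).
All Christoffel symbols are zero.
∇_y V^x = ∂_y V^x + Γ^x_{y j} V^j
  = (1) + (0)(y) + (0)(x)
  = 1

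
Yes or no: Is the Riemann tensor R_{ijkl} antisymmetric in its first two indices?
R_{ijkl} = -R_{jikl} (follows from metric compatibility).
Yes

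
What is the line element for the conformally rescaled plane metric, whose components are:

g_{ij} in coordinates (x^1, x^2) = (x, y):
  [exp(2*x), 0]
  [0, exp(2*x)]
ds^2 = g_{ij} dx^i dx^j; only the non-zero components contribute.
ds^2 = exp(2*x) dx^2 + exp(2*x) dy^2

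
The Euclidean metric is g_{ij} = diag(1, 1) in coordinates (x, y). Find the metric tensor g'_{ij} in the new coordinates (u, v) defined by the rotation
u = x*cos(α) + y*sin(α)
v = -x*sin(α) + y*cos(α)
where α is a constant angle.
Invert the transformation: x = u*cos(α) - v*sin(α), y = u*sin(α) + v*cos(α)
g'_{ij} = (∂x^k/∂x'^i)(∂x^l/∂x'^j) g_{kl}; with g_{kl} = δ_{kl} this is Σ_k (∂x^k/∂x'^i)(∂x^k/∂x'^j).
Jacobian: ∂x/∂u = cos(α), ∂x/∂v = -sin(α), ∂y/∂u = sin(α), ∂y/∂v = cos(α)
g'_{uu} = (cos(α))(cos(α)) + (sin(α))(sin(α)) = 1
g'_{uv} = (cos(α))(-sin(α)) + (sin(α))(cos(α)) = 0
g'_{vv} = (-sin(α))(-sin(α)) + (cos(α))(cos(α)) = 1
g'_{ij} = diag(1, 1)
The Euclidean metric is invariant under rotations.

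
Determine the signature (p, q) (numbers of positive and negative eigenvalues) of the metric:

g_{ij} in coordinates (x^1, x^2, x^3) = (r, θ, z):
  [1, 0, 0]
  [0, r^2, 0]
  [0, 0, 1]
The metric is diagonal, so its eigenvalues are the diagonal entries: 1, r^2, 1 (at a generic point, where coordinate-dependent entries are positive).
3 positive, 0 negative.
(3, 0) - Riemannian (positive definite)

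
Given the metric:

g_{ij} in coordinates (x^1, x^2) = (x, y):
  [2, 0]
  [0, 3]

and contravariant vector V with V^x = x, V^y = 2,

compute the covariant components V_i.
V_i = g_{ij} V^j:
V_x = (2)(x) + (0)(2) = 2*x
V_y = (0)(x) + (3)(2) = 6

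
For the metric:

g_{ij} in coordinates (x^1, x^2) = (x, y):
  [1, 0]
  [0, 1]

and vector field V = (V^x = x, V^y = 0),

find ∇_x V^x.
All Christoffel symbols are zero.
∇_x V^x = ∂_x V^x + Γ^x_{x j} V^j
  = (1) + (0)(x) + (0)(0)
  = 1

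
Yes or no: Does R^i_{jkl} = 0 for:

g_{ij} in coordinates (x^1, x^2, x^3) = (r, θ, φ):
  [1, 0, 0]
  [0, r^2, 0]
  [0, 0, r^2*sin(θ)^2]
Non-zero Christoffel symbols:
Γ^r_{θ θ} = -r
Γ^r_{φ φ} = -r*sin(θ)^2
Γ^θ_{r θ} = 1/r
Γ^θ_{φ φ} = -sin(2*θ)/2
Γ^φ_{r φ} = 1/r
Γ^φ_{θ φ} = 1/tan(θ)
Ricci tensor: R_{rr} = 0, R_{rθ} = 0, R_{rφ} = 0, R_{θθ} = 0, R_{θφ} = 0, R_{φφ} = 0
All R_{ij} vanish; in 3 dimensions the Riemann tensor is fully determined by the Ricci tensor, so R^i_{jkl} = 0: the metric is flat (curvilinear coordinates on flat space).
Yes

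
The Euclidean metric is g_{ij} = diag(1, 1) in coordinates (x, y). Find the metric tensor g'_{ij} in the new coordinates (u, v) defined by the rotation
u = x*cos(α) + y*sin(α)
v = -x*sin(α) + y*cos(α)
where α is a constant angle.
Invert the transformation: x = u*cos(α) - v*sin(α), y = u*sin(α) + v*cos(α)
g'_{ij} = (∂x^k/∂x'^i)(∂x^l/∂x'^j) g_{kl}; with g_{kl} = δ_{kl} this is Σ_k (∂x^k/∂x'^i)(∂x^k/∂x'^j).
Jacobian: ∂x/∂u = cos(α), ∂x/∂v = -sin(α), ∂y/∂u = sin(α), ∂y/∂v = cos(α)
g'_{uu} = (cos(α))(cos(α)) + (sin(α))(sin(α)) = 1
g'_{uv} = (cos(α))(-sin(α)) + (sin(α))(cos(α)) = 0
g'_{vv} = (-sin(α))(-sin(α)) + (cos(α))(cos(α)) = 1
g'_{ij} = diag(1, 1)
The Euclidean metric is invariant under rotations.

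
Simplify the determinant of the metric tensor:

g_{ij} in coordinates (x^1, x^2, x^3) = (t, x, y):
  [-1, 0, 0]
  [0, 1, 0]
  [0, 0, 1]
Diagonal metric: det(g) = g_{11}·g_{22}·g_{33}
= (-1)·(1)·(1)
det(g) = -1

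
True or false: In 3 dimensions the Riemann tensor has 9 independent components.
n^2(n^2-1)/12 = 9·8/12 = 6 independent components for n = 3.
False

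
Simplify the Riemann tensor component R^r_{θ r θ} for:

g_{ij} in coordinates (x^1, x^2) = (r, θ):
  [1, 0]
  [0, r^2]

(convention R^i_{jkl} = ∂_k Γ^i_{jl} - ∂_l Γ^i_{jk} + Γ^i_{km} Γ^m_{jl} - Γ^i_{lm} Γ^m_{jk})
Non-zero Christoffel symbols (Γ^k_{ij} = Γ^k_{ji}):
Γ^r_{θ θ} = -r
Γ^θ_{r θ} = 1/r
R^r_{θ r θ} = ∂_r Γ^r_{θ θ} - ∂_θ Γ^r_{θ r} + Γ^r_{r m} Γ^m_{θ θ} - Γ^r_{θ m} Γ^m_{θ r}
  = (-1) - (0) + (0) - (-1) = 0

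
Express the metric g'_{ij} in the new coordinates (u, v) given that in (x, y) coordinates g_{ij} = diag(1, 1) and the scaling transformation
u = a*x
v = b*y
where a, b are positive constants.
Invert the transformation: x = u/a, y = v/b
g'_{ij} = (∂x^k/∂x'^i)(∂x^l/∂x'^j) g_{kl}; with g_{kl} = δ_{kl} this is Σ_k (∂x^k/∂x'^i)(∂x^k/∂x'^j).
Jacobian: ∂x/∂u = 1/a, ∂x/∂v = 0, ∂y/∂u = 0, ∂y/∂v = 1/b
g'_{uu} = (1/a)(1/a) + (0)(0) = 1/a^2
g'_{uv} = (1/a)(0) + (0)(1/b) = 0
g'_{vv} = (0)(0) + (1/b)(1/b) = 1/b^2
g'_{ij} = diag(1/a^2, 1/b^2)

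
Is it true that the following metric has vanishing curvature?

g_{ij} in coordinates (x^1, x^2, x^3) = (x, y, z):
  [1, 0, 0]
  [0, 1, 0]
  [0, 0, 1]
All metric components are constant, so every Christoffel symbol vanishes and R^i_{jkl} = 0.
Yes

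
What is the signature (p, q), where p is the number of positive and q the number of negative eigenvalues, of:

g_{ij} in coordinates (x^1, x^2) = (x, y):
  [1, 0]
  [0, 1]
The metric is diagonal, so its eigenvalues are the diagonal entries: 1, 1 (at a generic point, where coordinate-dependent entries are positive).
2 positive, 0 negative.
(2, 0) - Riemannian (positive definite)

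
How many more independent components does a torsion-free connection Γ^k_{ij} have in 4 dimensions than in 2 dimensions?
Independent components in n dimensions: n × n(n+1)/2 = n^2(n+1)/2.
4D: 4 × 10 = 40
2D: 2 × 3 = 6
Difference = 40 - 6 = 34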